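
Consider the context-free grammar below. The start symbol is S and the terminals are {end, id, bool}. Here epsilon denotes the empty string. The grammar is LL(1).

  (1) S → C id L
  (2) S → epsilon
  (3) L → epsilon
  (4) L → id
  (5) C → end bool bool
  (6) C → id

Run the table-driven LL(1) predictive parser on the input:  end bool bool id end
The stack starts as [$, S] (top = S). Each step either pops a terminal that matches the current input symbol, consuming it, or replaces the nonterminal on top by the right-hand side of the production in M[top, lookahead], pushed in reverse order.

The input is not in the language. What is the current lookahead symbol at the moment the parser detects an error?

     Stack                 Input                   Action
  1  $ S                   end bool bool id end $  expand S → C id L
  2  $ L id C              end bool bool id end $  expand C → end bool bool
  3  $ L id bool bool end  end bool bool id end $  match end
  4  $ L id bool bool      bool bool id end $      match bool
  5  $ L id bool           bool id end $           match bool
  6  $ L id                id end $                match id
  7  $ L                   end $                   error: M[L, end] is empty

end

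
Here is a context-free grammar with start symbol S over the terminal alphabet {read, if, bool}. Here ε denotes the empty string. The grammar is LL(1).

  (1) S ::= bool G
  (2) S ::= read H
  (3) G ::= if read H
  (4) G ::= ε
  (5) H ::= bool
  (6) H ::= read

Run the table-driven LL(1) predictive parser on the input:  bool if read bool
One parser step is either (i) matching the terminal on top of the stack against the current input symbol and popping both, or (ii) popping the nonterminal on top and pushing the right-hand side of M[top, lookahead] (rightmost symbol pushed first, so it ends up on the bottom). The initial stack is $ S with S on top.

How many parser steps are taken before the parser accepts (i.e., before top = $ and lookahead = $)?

7

step 1: stack=$ S  input=bool if read bool $  — expand S ::= bool G
step 2: stack=$ G bool  input=bool if read bool $  — match bool
step 3: stack=$ G  input=if read bool $  — expand G ::= if read H
step 4: stack=$ H read if  input=if read bool $  — match if
step 5: stack=$ H read  input=read bool $  — match read
step 6: stack=$ H  input=bool $  — expand H ::= bool
step 7: stack=$ bool  input=bool $  — match bool
Accept reached after 7 steps.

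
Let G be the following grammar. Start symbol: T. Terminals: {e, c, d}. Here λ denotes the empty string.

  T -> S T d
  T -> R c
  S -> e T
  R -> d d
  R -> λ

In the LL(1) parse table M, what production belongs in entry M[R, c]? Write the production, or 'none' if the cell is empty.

R -> λ

FIRST(S) = {e}
FIRST(R) = {λ, d}
FIRST(T) = {c, d, e}  (via S T d, R c)
FOLLOW(T) includes $ since T is the start symbol.
FOLLOW(R): in T->R c, R is followed by c with FIRST {c}. Thus FOLLOW(R) = {c}.
For R -> d d: FIRST(d d) = {d}, so it goes in M[R, t] for t ∈ {d}.
For R -> λ: FIRST(λ) = {λ}, so it goes in M[R, t] for t ∈ {}; since λ ∈ FIRST, also for every t ∈ FOLLOW(R) = {c}.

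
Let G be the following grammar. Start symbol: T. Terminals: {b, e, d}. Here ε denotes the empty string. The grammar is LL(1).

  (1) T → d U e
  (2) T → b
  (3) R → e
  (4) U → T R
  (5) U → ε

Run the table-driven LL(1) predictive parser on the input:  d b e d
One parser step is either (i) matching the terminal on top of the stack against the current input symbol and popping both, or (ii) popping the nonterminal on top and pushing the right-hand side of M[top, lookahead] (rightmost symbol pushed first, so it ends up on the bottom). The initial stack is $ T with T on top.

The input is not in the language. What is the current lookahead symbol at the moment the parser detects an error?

d

step 1: stack=$ T  input=d b e d $  — expand T → d U e
step 2: stack=$ e U d  input=d b e d $  — match d
step 3: stack=$ e U  input=b e d $  — expand U → T R
step 4: stack=$ e R T  input=b e d $  — expand T → b
step 5: stack=$ e R b  input=b e d $  — match b
step 6: stack=$ e R  input=e d $  — expand R → e
step 7: stack=$ e e  input=e d $  — match e
step 8: stack=$ e  input=d $  — error: top is terminal e but lookahead is d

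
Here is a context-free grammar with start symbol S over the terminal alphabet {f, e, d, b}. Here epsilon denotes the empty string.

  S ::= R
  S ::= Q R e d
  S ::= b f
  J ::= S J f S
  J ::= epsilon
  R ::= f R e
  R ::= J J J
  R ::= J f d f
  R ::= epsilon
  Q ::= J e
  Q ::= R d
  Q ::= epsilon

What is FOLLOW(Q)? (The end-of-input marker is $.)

{b, d, e, f}

FIRST(S): from S::=R we get {epsilon, b, d, e, f}; from S::=Q R e d we get {b, d, e, f}; from S::=b f we get {b}. So FIRST(S) = {epsilon, b, d, e, f}.
FIRST(J): from J::=S J f S we get {b, d, e, f}; from J::=epsilon we get {epsilon}. So FIRST(J) = {epsilon, b, d, e, f}.
FIRST(R): from R::=f R e we get {f}; from R::=J J J we get {epsilon, b, d, e, f}; from R::=J f d f we get {b, d, e, f}; from R::=epsilon we get {epsilon}. So FIRST(R) = {epsilon, b, d, e, f}.
FIRST(Q): from Q::=J e we get {b, d, e, f}; from Q::=R d we get {b, d, e, f}; from Q::=epsilon we get {epsilon}. So FIRST(Q) = {epsilon, b, d, e, f}.
FOLLOW(S) includes $ since S is the start symbol.
FOLLOW(Q): in S::=Q R e d, Q is followed by R e d with FIRST {b, d, e, f}. Thus FOLLOW(Q) = {b, d, e, f}.
FOLLOW(S): in J::=S J f S (occurrence 1), S is followed by J f S with FIRST {b, d, e, f}; in J::=S J f S (occurrence 2), the suffix after S is empty, so FOLLOW(S) ⊇ FOLLOW(J) = {$, b, d, e, f}. Thus FOLLOW(S) = {$, b, d, e, f}.
FOLLOW(R): in S::=R, the suffix after R is empty, so FOLLOW(R) ⊇ FOLLOW(S) = {$, b, d, e, f}; in S::=Q R e d, R is followed by e d with FIRST {e}; in R::=f R e, R is followed by e with FIRST {e}; in Q::=R d, R is followed by d with FIRST {d}. Thus FOLLOW(R) = {$, b, d, e, f}.
FOLLOW(J): in J::=S J f S, J is followed by f S with FIRST {f}; in R::=J J J (occurrence 1), J is followed by J J with FIRST {epsilon, b, d, e, f}; in R::=J J J (occurrence 1), the suffix after J is nullable, so FOLLOW(J) ⊇ FOLLOW(R) = {$, b, d, e, f}; in R::=J J J (occurrence 2), J is followed by J with FIRST {epsilon, b, d, e, f}; in R::=J J J (occurrence 2), the suffix after J is nullable, so FOLLOW(J) ⊇ FOLLOW(R) = {$, b, d, e, f}; in R::=J J J (occurrence 3), the suffix after J is empty, so FOLLOW(J) ⊇ FOLLOW(R) = {$, b, d, e, f}; in R::=J f d f, J is followed by f d f with FIRST {f}; in Q::=J e, J is followed by e with FIRST {e}. Thus FOLLOW(J) = {$, b, d, e, f}.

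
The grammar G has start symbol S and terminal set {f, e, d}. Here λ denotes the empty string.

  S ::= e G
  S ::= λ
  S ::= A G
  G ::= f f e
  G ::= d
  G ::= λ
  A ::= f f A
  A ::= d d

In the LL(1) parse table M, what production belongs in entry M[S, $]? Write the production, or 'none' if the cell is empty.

FIRST(G): from G::=f f e we get {f}; from G::=d we get {d}; from G::=λ we get {λ}. So FIRST(G) = {λ, d, f}.
FIRST(A): from A::=f f A we get {f}; from A::=d d we get {d}. So FIRST(A) = {d, f}.
FIRST(S): from S::=e G we get {e}; from S::=λ we get {λ}; from S::=A G we get {d, f}. So FIRST(S) = {λ, d, e, f}.
FOLLOW(S) includes $ since S is the start symbol.
FOLLOW(S): S appears on no right-hand side. Thus FOLLOW(S) = {$}.
For S ::= e G: FIRST(e G) = {e}, so it goes in M[S, t] for t ∈ {e}.
For S ::= λ: FIRST(λ) = {λ}, so it goes in M[S, t] for t ∈ {}; since λ ∈ FIRST, also for every t ∈ FOLLOW(S) = {$}.
For S ::= A G: FIRST(A G) = {d, f}, so it goes in M[S, t] for t ∈ {d, f}.

S ::= λ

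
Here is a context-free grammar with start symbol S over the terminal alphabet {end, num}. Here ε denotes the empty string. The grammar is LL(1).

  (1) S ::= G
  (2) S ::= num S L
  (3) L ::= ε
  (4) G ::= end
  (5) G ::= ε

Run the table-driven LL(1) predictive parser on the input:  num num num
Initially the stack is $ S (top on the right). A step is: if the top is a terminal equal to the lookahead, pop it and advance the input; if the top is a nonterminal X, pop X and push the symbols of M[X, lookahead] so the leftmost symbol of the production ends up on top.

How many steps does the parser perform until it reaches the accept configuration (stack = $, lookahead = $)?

      Stack          Input          Action
   1  $ S            num num num $  expand S ::= num S L
   2  $ L S num      num num num $  match num
   3  $ L S          num num $      expand S ::= num S L
   4  $ L L S num    num num $      match num
   5  $ L L S        num $          expand S ::= num S L
   6  $ L L L S num  num $          match num
   7  $ L L L S      $              expand S ::= G
   8  $ L L L G      $              expand G ::= ε
   9  $ L L L        $              expand L ::= ε
  10  $ L L          $              expand L ::= ε
  11  $ L            $              expand L ::= ε
Accept reached after 11 steps.

11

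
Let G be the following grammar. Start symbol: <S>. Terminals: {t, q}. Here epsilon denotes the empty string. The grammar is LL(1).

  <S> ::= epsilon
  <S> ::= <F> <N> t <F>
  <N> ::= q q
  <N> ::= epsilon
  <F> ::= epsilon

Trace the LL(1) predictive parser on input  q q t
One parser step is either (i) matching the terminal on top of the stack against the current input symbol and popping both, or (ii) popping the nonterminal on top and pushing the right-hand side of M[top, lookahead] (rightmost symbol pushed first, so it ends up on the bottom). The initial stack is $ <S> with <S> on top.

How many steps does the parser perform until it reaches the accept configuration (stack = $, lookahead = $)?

7

     Stack            Input    Action
  1  $ <S>            q q t $  expand <S> ::= <F> <N> t <F>
  2  $ <F> t <N> <F>  q q t $  expand <F> ::= epsilon
  3  $ <F> t <N>      q q t $  expand <N> ::= q q
  4  $ <F> t q q      q q t $  match q
  5  $ <F> t q        q t $    match q
  6  $ <F> t          t $      match t
  7  $ <F>            $        expand <F> ::= epsilon
Accept reached after 7 steps.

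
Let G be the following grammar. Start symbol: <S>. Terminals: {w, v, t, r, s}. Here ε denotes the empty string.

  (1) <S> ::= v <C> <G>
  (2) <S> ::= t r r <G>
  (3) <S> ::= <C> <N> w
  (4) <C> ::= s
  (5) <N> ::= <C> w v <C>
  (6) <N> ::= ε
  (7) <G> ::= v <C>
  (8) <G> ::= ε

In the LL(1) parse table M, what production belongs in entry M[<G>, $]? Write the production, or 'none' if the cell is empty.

FIRST(<C>) = {s}
FIRST(<G>) = {ε, v}
FIRST(<S>) = {s, t, v}  (via <C> <N> w)
FIRST(<N>) = {ε, s}  (via <C> w v <C>)
FOLLOW(<S>) includes $ since <S> is the start symbol.
FOLLOW(<S>): <S> appears on no right-hand side. Thus FOLLOW(<S>) = {$}.
FOLLOW(<G>): in <S>::=v <C> <G>, the suffix after <G> is empty, so FOLLOW(<G>) ⊇ FOLLOW(<S>) = {$}; in <S>::=t r r <G>, the suffix after <G> is empty, so FOLLOW(<G>) ⊇ FOLLOW(<S>) = {$}. Thus FOLLOW(<G>) = {$}.
For <G> ::= v <C>: FIRST(v <C>) = {v}, so it goes in M[<G>, t] for t ∈ {v}.
For <G> ::= ε: FIRST(ε) = {ε}, so it goes in M[<G>, t] for t ∈ {}; since ε ∈ FIRST, also for every t ∈ FOLLOW(<G>) = {$}.

<G> ::= ε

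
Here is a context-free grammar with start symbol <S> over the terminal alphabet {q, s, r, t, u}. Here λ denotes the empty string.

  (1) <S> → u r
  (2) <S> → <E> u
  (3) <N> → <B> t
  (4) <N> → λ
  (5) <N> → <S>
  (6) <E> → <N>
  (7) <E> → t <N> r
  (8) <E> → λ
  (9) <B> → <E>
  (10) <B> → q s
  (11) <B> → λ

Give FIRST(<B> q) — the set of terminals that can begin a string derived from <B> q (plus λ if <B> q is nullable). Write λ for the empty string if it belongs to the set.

FIRST(<S>) = {q, t, u}  (via <E> u)
FIRST(<N>) = {λ, q, t, u}  (via <B> t, <S>)
FIRST(<E>) = {λ, q, t, u}  (via <N>)
FIRST(<B>) = {λ, q, t, u}  (via <E>)
FIRST(<B> q): take FIRST of each symbol in turn, carrying on past any symbol whose FIRST contains λ; result {q, t, u}.

{q, t, u}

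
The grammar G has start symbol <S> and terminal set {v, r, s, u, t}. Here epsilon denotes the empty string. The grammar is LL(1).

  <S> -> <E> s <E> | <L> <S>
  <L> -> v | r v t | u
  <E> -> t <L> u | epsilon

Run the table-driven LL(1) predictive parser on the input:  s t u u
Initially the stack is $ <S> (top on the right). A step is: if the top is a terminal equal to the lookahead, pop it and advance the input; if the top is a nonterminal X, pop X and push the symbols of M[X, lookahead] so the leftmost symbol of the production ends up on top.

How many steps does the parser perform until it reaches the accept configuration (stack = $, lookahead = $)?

8

     Stack        Input      Action
  1  $ <S>        s t u u $  expand <S> -> <E> s <E>
  2  $ <E> s <E>  s t u u $  expand <E> -> epsilon
  3  $ <E> s      s t u u $  match s
  4  $ <E>        t u u $    expand <E> -> t <L> u
  5  $ u <L> t    t u u $    match t
  6  $ u <L>      u u $      expand <L> -> u
  7  $ u u        u u $      match u
  8  $ u          u $        match u
Accept reached after 8 steps.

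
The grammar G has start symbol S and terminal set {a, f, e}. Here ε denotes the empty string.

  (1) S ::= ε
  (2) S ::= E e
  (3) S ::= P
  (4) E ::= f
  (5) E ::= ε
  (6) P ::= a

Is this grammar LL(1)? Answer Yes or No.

FIRST(S) = {ε, a, e, f}
FIRST(E) = {ε, f}
FIRST(P) = {a}
FOLLOW(S) = {$}
FOLLOW(E) = {e}
FOLLOW(P) = {$}
Each cell of M receives at most one production.

Yes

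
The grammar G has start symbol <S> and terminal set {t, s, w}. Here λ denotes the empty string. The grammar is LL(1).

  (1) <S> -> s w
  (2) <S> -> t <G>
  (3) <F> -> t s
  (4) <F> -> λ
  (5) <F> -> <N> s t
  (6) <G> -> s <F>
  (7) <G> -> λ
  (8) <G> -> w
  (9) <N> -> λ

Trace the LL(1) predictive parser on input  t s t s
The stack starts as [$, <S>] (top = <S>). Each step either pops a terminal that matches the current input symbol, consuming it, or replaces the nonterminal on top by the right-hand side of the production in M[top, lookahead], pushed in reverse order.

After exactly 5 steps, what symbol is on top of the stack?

t

     Stack    Input      Action
  1  $ <S>    t s t s $  expand <S> -> t <G>
  2  $ <G> t  t s t s $  match t
  3  $ <G>    s t s $    expand <G> -> s <F>
  4  $ <F> s  s t s $    match s
  5  $ <F>    t s $      expand <F> -> t s
Stack after step 5: $ s t (top = t).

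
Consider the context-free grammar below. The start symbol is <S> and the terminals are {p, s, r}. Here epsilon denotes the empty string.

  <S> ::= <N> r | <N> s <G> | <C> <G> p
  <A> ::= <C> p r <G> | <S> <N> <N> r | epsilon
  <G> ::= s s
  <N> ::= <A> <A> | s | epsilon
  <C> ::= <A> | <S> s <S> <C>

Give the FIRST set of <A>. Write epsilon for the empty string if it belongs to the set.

FIRST(<G>): from <G>::=s s we get {s}. So FIRST(<G>) = {s}.
FIRST(<S>): from <S>::=<N> r we get {p, r, s}; from <S>::=<N> s <G> we get {p, r, s}; from <S>::=<C> <G> p we get {p, r, s}. So FIRST(<S>) = {p, r, s}.
FIRST(<A>): from <A>::=<C> p r <G> we get {p, r, s}; from <A>::=<S> <N> <N> r we get {p, r, s}; from <A>::=epsilon we get {epsilon}. So FIRST(<A>) = {epsilon, p, r, s}.
FIRST(<N>): from <N>::=<A> <A> we get {epsilon, p, r, s}; from <N>::=s we get {s}; from <N>::=epsilon we get {epsilon}. So FIRST(<N>) = {epsilon, p, r, s}.
FIRST(<C>): from <C>::=<A> we get {epsilon, p, r, s}; from <C>::=<S> s <S> <C> we get {p, r, s}. So FIRST(<C>) = {epsilon, p, r, s}.

{epsilon, p, r, s}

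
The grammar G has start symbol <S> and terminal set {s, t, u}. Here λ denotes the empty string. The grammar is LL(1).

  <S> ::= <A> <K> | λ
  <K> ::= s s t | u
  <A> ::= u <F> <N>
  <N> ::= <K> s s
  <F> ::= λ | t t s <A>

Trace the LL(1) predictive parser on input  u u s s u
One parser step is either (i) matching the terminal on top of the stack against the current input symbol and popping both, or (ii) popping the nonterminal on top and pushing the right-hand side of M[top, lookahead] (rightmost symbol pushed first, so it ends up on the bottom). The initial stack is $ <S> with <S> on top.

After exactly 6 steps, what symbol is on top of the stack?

u

step 1: stack=$ <S>  input=u u s s u $  — expand <S> ::= <A> <K>
step 2: stack=$ <K> <A>  input=u u s s u $  — expand <A> ::= u <F> <N>
step 3: stack=$ <K> <N> <F> u  input=u u s s u $  — match u
step 4: stack=$ <K> <N> <F>  input=u s s u $  — expand <F> ::= λ
step 5: stack=$ <K> <N>  input=u s s u $  — expand <N> ::= <K> s s
step 6: stack=$ <K> s s <K>  input=u s s u $  — expand <K> ::= u
Stack after step 6: $ <K> s s u (top = u).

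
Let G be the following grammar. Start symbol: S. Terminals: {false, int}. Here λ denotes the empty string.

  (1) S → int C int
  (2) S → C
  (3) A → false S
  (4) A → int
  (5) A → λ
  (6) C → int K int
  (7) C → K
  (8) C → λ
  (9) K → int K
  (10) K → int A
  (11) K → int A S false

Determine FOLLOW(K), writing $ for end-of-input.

{$, false, int}

FIRST(A) = {λ, false, int}
FIRST(K) = {int}
FIRST(C) = {λ, int}  (via K)
FIRST(S) = {λ, int}  (via C)
FOLLOW(S) includes $ since S is the start symbol.
FOLLOW(S): in A→false S, the suffix after S is empty, so FOLLOW(S) ⊇ FOLLOW(A) = {$, false, int}; in K→int A S false, S is followed by false with FIRST {false}. Thus FOLLOW(S) = {$, false, int}.
FOLLOW(C): in S→int C int, C is followed by int with FIRST {int}; in S→C, the suffix after C is empty, so FOLLOW(C) ⊇ FOLLOW(S) = {$, false, int}. Thus FOLLOW(C) = {$, false, int}.
FOLLOW(K): in C→int K int, K is followed by int with FIRST {int}; in C→K, the suffix after K is empty, so FOLLOW(K) ⊇ FOLLOW(C) = {$, false, int}; in K→int K, the suffix after K is empty (adds nothing new). Thus FOLLOW(K) = {$, false, int}.
FOLLOW(A): in K→int A, the suffix after A is empty, so FOLLOW(A) ⊇ FOLLOW(K) = {$, false, int}; in K→int A S false, A is followed by S false with FIRST {false, int}. Thus FOLLOW(A) = {$, false, int}.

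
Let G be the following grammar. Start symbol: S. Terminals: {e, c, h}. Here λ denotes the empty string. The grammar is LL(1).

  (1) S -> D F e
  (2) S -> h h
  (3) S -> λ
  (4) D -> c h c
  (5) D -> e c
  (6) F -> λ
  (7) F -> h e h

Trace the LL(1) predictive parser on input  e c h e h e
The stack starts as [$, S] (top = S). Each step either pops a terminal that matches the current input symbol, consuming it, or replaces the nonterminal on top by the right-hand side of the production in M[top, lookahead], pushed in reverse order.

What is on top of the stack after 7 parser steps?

h

     Stack      Input          Action
  1  $ S        e c h e h e $  expand S -> D F e
  2  $ e F D    e c h e h e $  expand D -> e c
  3  $ e F c e  e c h e h e $  match e
  4  $ e F c    c h e h e $    match c
  5  $ e F      h e h e $      expand F -> h e h
  6  $ e h e h  h e h e $      match h
  7  $ e h e    e h e $        match e
Stack after step 7: $ e h (top = h).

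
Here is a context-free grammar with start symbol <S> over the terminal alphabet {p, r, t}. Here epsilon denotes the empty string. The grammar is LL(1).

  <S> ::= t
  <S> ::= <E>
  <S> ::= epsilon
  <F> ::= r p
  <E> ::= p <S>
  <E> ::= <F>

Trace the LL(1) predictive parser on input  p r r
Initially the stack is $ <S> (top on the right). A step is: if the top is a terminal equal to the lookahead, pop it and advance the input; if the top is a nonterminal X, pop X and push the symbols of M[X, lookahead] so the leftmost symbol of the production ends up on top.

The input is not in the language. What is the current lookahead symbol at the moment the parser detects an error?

r

step 1: stack=$ <S>  input=p r r $  — expand <S> ::= <E>
step 2: stack=$ <E>  input=p r r $  — expand <E> ::= p <S>
step 3: stack=$ <S> p  input=p r r $  — match p
step 4: stack=$ <S>  input=r r $  — expand <S> ::= <E>
step 5: stack=$ <E>  input=r r $  — expand <E> ::= <F>
step 6: stack=$ <F>  input=r r $  — expand <F> ::= r p
step 7: stack=$ p r  input=r r $  — match r
step 8: stack=$ p  input=r $  — error: top is terminal p but lookahead is r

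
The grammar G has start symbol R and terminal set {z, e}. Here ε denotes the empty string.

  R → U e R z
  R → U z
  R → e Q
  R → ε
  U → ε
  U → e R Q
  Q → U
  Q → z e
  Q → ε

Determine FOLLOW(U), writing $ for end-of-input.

{$, e, z}

FIRST(U) = {ε, e}
FIRST(R) = {ε, e, z}  (via U e R z, U z)
FIRST(Q) = {ε, e, z}  (via U)
FOLLOW(R) includes $ since R is the start symbol.
FOLLOW(R): in R→U e R z, R is followed by z with FIRST {z}; in U→e R Q, R is followed by Q with FIRST {ε, e, z}; in U→e R Q, the suffix after R is nullable, so FOLLOW(R) ⊇ FOLLOW(U) = {$, e, z}. Thus FOLLOW(R) = {$, e, z}.
FOLLOW(U): in R→U e R z, U is followed by e R z with FIRST {e}; in R→U z, U is followed by z with FIRST {z}; in Q→U, the suffix after U is empty, so FOLLOW(U) ⊇ FOLLOW(Q) = {$, e, z}. Thus FOLLOW(U) = {$, e, z}.
FOLLOW(Q): in R→e Q, the suffix after Q is empty, so FOLLOW(Q) ⊇ FOLLOW(R) = {$, e, z}; in U→e R Q, the suffix after Q is empty, so FOLLOW(Q) ⊇ FOLLOW(U) = {$, e, z}. Thus FOLLOW(Q) = {$, e, z}.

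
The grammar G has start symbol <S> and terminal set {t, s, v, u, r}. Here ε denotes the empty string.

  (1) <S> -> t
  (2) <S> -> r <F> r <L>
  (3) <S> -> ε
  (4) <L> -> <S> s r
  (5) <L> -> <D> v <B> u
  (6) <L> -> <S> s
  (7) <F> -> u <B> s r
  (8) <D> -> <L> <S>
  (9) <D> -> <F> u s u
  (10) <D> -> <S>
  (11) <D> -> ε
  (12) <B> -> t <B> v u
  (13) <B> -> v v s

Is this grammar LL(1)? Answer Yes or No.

No

FIRST(<S>) = {ε, r, t}
FIRST(<L>) = {r, s, t, u, v}
FIRST(<F>) = {u}
FIRST(<D>) = {ε, r, s, t, u, v}
FIRST(<B>) = {t, v}
FOLLOW(<S>) = {$, s, v}
FOLLOW(<L>) = {$, r, s, t, v}
FOLLOW(<F>) = {r, u}
FOLLOW(<D>) = {v}
FOLLOW(<B>) = {s, u, v}
Cell M[<D>, r] receives both <D> -> <L> <S> and <D> -> <S> — the grammar is not LL(1).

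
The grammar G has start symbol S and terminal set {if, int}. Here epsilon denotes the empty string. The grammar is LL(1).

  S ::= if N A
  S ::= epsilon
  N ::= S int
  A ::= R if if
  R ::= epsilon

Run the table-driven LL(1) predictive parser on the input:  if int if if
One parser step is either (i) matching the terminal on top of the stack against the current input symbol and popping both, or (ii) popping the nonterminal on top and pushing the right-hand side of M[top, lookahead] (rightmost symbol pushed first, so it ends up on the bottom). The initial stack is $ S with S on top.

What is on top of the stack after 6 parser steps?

R

     Stack      Input           Action
  1  $ S        if int if if $  expand S ::= if N A
  2  $ A N if   if int if if $  match if
  3  $ A N      int if if $     expand N ::= S int
  4  $ A int S  int if if $     expand S ::= epsilon
  5  $ A int    int if if $     match int
  6  $ A        if if $         expand A ::= R if if
Stack after step 6: $ if if R (top = R).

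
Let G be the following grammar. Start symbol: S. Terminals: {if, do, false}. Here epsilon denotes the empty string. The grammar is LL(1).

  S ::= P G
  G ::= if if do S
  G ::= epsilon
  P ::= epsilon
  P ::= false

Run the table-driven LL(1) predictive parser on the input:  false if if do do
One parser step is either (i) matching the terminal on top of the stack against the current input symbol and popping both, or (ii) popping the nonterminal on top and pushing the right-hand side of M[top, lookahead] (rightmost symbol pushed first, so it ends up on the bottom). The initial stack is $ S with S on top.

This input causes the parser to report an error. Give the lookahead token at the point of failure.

do

step 1: stack=$ S  input=false if if do do $  — expand S ::= P G
step 2: stack=$ G P  input=false if if do do $  — expand P ::= false
step 3: stack=$ G false  input=false if if do do $  — match false
step 4: stack=$ G  input=if if do do $  — expand G ::= if if do S
step 5: stack=$ S do if if  input=if if do do $  — match if
step 6: stack=$ S do if  input=if do do $  — match if
step 7: stack=$ S do  input=do do $  — match do
step 8: stack=$ S  input=do $  — error: M[S, do] is empty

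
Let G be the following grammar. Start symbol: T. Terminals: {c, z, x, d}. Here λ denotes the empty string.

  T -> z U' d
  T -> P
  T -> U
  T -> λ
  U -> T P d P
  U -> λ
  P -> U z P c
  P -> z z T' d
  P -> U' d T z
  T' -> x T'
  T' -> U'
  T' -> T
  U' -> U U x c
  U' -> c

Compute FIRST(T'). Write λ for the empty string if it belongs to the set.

{λ, c, x, z}

FIRST(T): from T->z U' d we get {z}; from T->P we get {c, x, z}; from T->U we get {λ, c, x, z}; from T->λ we get {λ}. So FIRST(T) = {λ, c, x, z}.
FIRST(U): from U->T P d P we get {c, x, z}; from U->λ we get {λ}. So FIRST(U) = {λ, c, x, z}.
FIRST(U'): from U'->U U x c we get {c, x, z}; from U'->c we get {c}. So FIRST(U') = {c, x, z}.
FIRST(P): from P->U z P c we get {c, x, z}; from P->z z T' d we get {z}; from P->U' d T z we get {c, x, z}. So FIRST(P) = {c, x, z}.
FIRST(T'): from T'->x T' we get {x}; from T'->U' we get {c, x, z}; from T'->T we get {λ, c, x, z}. So FIRST(T') = {λ, c, x, z}.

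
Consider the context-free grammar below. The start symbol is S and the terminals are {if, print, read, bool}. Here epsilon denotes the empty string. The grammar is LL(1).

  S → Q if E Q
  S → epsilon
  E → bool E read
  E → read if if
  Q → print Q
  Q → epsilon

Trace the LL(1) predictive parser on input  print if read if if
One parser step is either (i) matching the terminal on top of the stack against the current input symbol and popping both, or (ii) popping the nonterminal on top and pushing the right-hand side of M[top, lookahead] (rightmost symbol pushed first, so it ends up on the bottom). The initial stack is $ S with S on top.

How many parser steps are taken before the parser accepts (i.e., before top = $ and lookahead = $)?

      Stack             Input                  Action
   1  $ S               print if read if if $  expand S → Q if E Q
   2  $ Q E if Q        print if read if if $  expand Q → print Q
   3  $ Q E if Q print  print if read if if $  match print
   4  $ Q E if Q        if read if if $        expand Q → epsilon
   5  $ Q E if          if read if if $        match if
   6  $ Q E             read if if $           expand E → read if if
   7  $ Q if if read    read if if $           match read
   8  $ Q if if         if if $                match if
   9  $ Q if            if $                   match if
  10  $ Q               $                      expand Q → epsilon
Accept reached after 10 steps.

10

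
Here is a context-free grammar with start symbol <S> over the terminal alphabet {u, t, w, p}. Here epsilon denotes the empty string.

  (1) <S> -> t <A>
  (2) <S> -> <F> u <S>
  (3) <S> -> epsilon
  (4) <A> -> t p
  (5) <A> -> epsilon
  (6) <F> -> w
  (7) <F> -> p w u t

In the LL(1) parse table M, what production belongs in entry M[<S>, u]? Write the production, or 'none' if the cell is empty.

none

FIRST(<A>) = {epsilon, t}
FIRST(<F>) = {p, w}
FIRST(<S>) = {epsilon, p, t, w}  (via <F> u <S>)
FOLLOW(<S>) includes $ since <S> is the start symbol.
FOLLOW(<S>): in <S>-><F> u <S>, the suffix after <S> is empty (adds nothing new). Thus FOLLOW(<S>) = {$}.
For <S> -> t <A>: FIRST(t <A>) = {t}, so it goes in M[<S>, t] for t ∈ {t}.
For <S> -> <F> u <S>: FIRST(<F> u <S>) = {p, w}, so it goes in M[<S>, t] for t ∈ {p, w}.
For <S> -> epsilon: FIRST(epsilon) = {epsilon}, so it goes in M[<S>, t] for t ∈ {}; since epsilon ∈ FIRST, also for every t ∈ FOLLOW(<S>) = {$}.
None of these place a production in M[<S>, u].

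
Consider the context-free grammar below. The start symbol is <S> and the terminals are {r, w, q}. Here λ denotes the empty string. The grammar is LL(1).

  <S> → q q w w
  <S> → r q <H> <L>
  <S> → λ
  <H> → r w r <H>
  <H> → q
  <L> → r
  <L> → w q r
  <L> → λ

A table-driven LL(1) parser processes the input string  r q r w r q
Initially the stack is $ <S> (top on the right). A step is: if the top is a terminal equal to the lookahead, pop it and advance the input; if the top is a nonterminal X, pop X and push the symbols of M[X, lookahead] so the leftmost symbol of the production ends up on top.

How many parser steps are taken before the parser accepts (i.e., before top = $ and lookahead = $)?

10

      Stack            Input          Action
   1  $ <S>            r q r w r q $  expand <S> → r q <H> <L>
   2  $ <L> <H> q r    r q r w r q $  match r
   3  $ <L> <H> q      q r w r q $    match q
   4  $ <L> <H>        r w r q $      expand <H> → r w r <H>
   5  $ <L> <H> r w r  r w r q $      match r
   6  $ <L> <H> r w    w r q $        match w
   7  $ <L> <H> r      r q $          match r
   8  $ <L> <H>        q $            expand <H> → q
   9  $ <L> q          q $            match q
  10  $ <L>            $              expand <L> → λ
Accept reached after 10 steps.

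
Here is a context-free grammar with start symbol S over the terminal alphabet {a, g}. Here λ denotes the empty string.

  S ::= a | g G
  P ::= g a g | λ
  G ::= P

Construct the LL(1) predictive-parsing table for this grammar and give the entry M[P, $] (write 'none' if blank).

FIRST(S): from S::=a we get {a}; from S::=g G we get {g}. So FIRST(S) = {a, g}.
FIRST(P): from P::=g a g we get {g}; from P::=λ we get {λ}. So FIRST(P) = {λ, g}.
FIRST(G): from G::=P we get {λ, g}. So FIRST(G) = {λ, g}.
FOLLOW(S) includes $ since S is the start symbol.
FOLLOW(G): in S::=g G, the suffix after G is empty, so FOLLOW(G) ⊇ FOLLOW(S) = {$}. Thus FOLLOW(G) = {$}.
FOLLOW(P): in G::=P, the suffix after P is empty, so FOLLOW(P) ⊇ FOLLOW(G) = {$}. Thus FOLLOW(P) = {$}.
For P ::= g a g: FIRST(g a g) = {g}, so it goes in M[P, t] for t ∈ {g}.
For P ::= λ: FIRST(λ) = {λ}, so it goes in M[P, t] for t ∈ {}; since λ ∈ FIRST, also for every t ∈ FOLLOW(P) = {$}.

P ::= λ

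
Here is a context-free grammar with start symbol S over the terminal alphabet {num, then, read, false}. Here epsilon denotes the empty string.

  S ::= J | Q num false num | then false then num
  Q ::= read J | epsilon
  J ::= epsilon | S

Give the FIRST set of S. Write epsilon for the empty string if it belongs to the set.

{epsilon, num, read, then}

FIRST(Q) = {epsilon, read}
FIRST(S) = {epsilon, num, read, then}  (via J, Q num false num)
FIRST(J) = {epsilon, num, read, then}  (via S)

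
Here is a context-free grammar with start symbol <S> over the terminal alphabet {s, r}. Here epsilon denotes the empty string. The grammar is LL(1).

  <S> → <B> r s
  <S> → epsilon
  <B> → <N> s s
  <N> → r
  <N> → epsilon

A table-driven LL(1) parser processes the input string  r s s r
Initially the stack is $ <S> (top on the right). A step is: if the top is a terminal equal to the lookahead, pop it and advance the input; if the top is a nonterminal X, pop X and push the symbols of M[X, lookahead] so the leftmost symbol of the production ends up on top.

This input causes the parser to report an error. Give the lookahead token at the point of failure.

step 1: stack=$ <S>  input=r s s r $  — expand <S> → <B> r s
step 2: stack=$ s r <B>  input=r s s r $  — expand <B> → <N> s s
step 3: stack=$ s r s s <N>  input=r s s r $  — expand <N> → r
step 4: stack=$ s r s s r  input=r s s r $  — match r
step 5: stack=$ s r s s  input=s s r $  — match s
step 6: stack=$ s r s  input=s r $  — match s
step 7: stack=$ s r  input=r $  — match r
step 8: stack=$ s  input=$  — error: top is terminal s but lookahead is $

$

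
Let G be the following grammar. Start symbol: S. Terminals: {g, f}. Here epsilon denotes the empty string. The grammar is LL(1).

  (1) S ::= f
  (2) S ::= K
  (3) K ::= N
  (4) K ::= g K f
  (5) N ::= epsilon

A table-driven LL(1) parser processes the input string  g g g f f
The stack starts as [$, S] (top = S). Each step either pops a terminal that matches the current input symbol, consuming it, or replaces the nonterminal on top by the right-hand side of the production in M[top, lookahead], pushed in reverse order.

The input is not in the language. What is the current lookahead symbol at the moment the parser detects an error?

      Stack        Input        Action
   1  $ S          g g g f f $  expand S ::= K
   2  $ K          g g g f f $  expand K ::= g K f
   3  $ f K g      g g g f f $  match g
   4  $ f K        g g f f $    expand K ::= g K f
   5  $ f f K g    g g f f $    match g
   6  $ f f K      g f f $      expand K ::= g K f
   7  $ f f f K g  g f f $      match g
   8  $ f f f K    f f $        expand K ::= N
   9  $ f f f N    f f $        expand N ::= epsilon
  10  $ f f f      f f $        match f
  11  $ f f        f $          match f
  12  $ f          $            error: top is terminal f but lookahead is $

$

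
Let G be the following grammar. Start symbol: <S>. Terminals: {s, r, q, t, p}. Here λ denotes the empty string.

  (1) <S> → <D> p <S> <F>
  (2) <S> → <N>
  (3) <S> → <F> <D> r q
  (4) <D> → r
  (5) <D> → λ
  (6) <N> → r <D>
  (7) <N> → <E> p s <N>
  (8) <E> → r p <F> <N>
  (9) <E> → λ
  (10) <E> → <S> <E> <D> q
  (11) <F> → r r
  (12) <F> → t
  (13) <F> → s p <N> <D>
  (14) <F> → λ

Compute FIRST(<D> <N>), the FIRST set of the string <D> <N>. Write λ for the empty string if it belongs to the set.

{p, r, s, t}

FIRST(<D>) = {λ, r}
FIRST(<F>) = {λ, r, s, t}
FIRST(<S>) = {p, r, s, t}  (via <D> p <S> <F>, <N>, <F> <D> r q)
FIRST(<E>) = {λ, p, r, s, t}  (via <S> <E> <D> q)
FIRST(<N>) = {p, r, s, t}  (via <E> p s <N>)
FIRST(<D> <N>): take FIRST of each symbol in turn, carrying on past any symbol whose FIRST contains λ; result {p, r, s, t}.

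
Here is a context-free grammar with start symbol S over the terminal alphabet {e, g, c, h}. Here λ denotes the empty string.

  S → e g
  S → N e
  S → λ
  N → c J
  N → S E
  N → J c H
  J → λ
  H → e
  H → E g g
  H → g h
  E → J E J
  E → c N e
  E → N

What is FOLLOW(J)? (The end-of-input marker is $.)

FIRST(J): from J→λ we get {λ}. So FIRST(J) = {λ}.
FIRST(S): from S→e g we get {e}; from S→N e we get {c, e}; from S→λ we get {λ}. So FIRST(S) = {λ, c, e}.
FIRST(N): from N→c J we get {c}; from N→S E we get {c, e}; from N→J c H we get {c}. So FIRST(N) = {c, e}.
FIRST(E): from E→J E J we get {c, e}; from E→c N e we get {c}; from E→N we get {c, e}. So FIRST(E) = {c, e}.
FIRST(H): from H→e we get {e}; from H→E g g we get {c, e}; from H→g h we get {g}. So FIRST(H) = {c, e, g}.
FOLLOW(S) includes $ since S is the start symbol.
FOLLOW(S): in N→S E, S is followed by E with FIRST {c, e}. Thus FOLLOW(S) = {$, c, e}.
FOLLOW(N): in S→N e, N is followed by e with FIRST {e}; in E→c N e, N is followed by e with FIRST {e}; in E→N, the suffix after N is empty, so FOLLOW(N) ⊇ FOLLOW(E) = {e, g}. Thus FOLLOW(N) = {e, g}.
FOLLOW(H): in N→J c H, the suffix after H is empty, so FOLLOW(H) ⊇ FOLLOW(N) = {e, g}. Thus FOLLOW(H) = {e, g}.
FOLLOW(E): in N→S E, the suffix after E is empty, so FOLLOW(E) ⊇ FOLLOW(N) = {e, g}; in H→E g g, E is followed by g g with FIRST {g}; in E→J E J, E is followed by J with FIRST {λ}; in E→J E J, the suffix after E is nullable (adds nothing new). Thus FOLLOW(E) = {e, g}.
FOLLOW(J): in N→c J, the suffix after J is empty, so FOLLOW(J) ⊇ FOLLOW(N) = {e, g}; in N→J c H, J is followed by c H with FIRST {c}; in E→J E J (occurrence 1), J is followed by E J with FIRST {c, e}; in E→J E J (occurrence 2), the suffix after J is empty, so FOLLOW(J) ⊇ FOLLOW(E) = {e, g}. Thus FOLLOW(J) = {c, e, g}.

{c, e, g}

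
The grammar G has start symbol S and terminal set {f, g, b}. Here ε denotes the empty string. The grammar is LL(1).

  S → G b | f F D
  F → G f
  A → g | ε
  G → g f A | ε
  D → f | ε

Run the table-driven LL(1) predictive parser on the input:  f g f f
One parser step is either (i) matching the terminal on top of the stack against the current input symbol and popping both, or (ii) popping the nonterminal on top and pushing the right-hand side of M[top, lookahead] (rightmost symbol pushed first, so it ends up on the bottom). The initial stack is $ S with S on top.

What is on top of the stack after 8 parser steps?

     Stack        Input      Action
  1  $ S          f g f f $  expand S → f F D
  2  $ D F f      f g f f $  match f
  3  $ D F        g f f $    expand F → G f
  4  $ D f G      g f f $    expand G → g f A
  5  $ D f A f g  g f f $    match g
  6  $ D f A f    f f $      match f
  7  $ D f A      f $        expand A → ε
  8  $ D f        f $        match f
Stack after step 8: $ D (top = D).

D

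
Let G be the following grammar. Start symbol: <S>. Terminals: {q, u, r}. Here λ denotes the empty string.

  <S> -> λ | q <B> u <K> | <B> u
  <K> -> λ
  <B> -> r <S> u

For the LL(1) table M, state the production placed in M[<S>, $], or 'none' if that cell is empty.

<S> -> λ

FIRST(<K>) = {λ}
FIRST(<B>) = {r}
FIRST(<S>) = {λ, q, r}  (via <B> u)
FOLLOW(<S>) includes $ since <S> is the start symbol.
FOLLOW(<S>): in <B>->r <S> u, <S> is followed by u with FIRST {u}. Thus FOLLOW(<S>) = {$, u}.
For <S> -> λ: FIRST(λ) = {λ}, so it goes in M[<S>, t] for t ∈ {}; since λ ∈ FIRST, also for every t ∈ FOLLOW(<S>) = {$, u}.
For <S> -> q <B> u <K>: FIRST(q <B> u <K>) = {q}, so it goes in M[<S>, t] for t ∈ {q}.
For <S> -> <B> u: FIRST(<B> u) = {r}, so it goes in M[<S>, t] for t ∈ {r}.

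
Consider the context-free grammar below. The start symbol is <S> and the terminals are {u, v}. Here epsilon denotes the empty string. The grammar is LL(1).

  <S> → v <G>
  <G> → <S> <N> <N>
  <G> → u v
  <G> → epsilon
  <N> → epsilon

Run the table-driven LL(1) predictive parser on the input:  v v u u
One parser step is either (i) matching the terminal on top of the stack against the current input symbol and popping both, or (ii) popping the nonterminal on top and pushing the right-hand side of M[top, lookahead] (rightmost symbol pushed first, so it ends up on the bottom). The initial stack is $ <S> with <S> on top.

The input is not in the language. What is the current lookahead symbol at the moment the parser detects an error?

     Stack            Input      Action
  1  $ <S>            v v u u $  expand <S> → v <G>
  2  $ <G> v          v v u u $  match v
  3  $ <G>            v u u $    expand <G> → <S> <N> <N>
  4  $ <N> <N> <S>    v u u $    expand <S> → v <G>
  5  $ <N> <N> <G> v  v u u $    match v
  6  $ <N> <N> <G>    u u $      expand <G> → u v
  7  $ <N> <N> v u    u u $      match u
  8  $ <N> <N> v      u $        error: top is terminal v but lookahead is u

u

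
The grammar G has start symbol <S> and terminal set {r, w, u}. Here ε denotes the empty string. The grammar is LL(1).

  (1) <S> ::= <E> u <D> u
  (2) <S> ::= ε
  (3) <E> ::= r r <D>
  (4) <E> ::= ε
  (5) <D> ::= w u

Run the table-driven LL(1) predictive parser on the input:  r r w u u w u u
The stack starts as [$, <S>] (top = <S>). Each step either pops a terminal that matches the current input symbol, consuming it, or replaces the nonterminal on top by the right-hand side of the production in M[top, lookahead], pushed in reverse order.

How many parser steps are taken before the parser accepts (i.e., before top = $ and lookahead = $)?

      Stack              Input              Action
   1  $ <S>              r r w u u w u u $  expand <S> ::= <E> u <D> u
   2  $ u <D> u <E>      r r w u u w u u $  expand <E> ::= r r <D>
   3  $ u <D> u <D> r r  r r w u u w u u $  match r
   4  $ u <D> u <D> r    r w u u w u u $    match r
   5  $ u <D> u <D>      w u u w u u $      expand <D> ::= w u
   6  $ u <D> u u w      w u u w u u $      match w
   7  $ u <D> u u        u u w u u $        match u
   8  $ u <D> u          u w u u $          match u
   9  $ u <D>            w u u $            expand <D> ::= w u
  10  $ u u w            w u u $            match w
  11  $ u u              u u $              match u
  12  $ u                u $                match u
Accept reached after 12 steps.

12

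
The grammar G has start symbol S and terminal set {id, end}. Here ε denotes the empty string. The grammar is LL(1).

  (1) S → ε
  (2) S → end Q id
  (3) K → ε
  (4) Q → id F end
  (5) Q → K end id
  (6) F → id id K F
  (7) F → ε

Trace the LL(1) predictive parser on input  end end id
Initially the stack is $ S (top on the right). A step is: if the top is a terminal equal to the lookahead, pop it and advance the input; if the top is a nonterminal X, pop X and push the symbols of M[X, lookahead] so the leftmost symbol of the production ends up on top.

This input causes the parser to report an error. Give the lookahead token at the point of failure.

$

step 1: stack=$ S  input=end end id $  — expand S → end Q id
step 2: stack=$ id Q end  input=end end id $  — match end
step 3: stack=$ id Q  input=end id $  — expand Q → K end id
step 4: stack=$ id id end K  input=end id $  — expand K → ε
step 5: stack=$ id id end  input=end id $  — match end
step 6: stack=$ id id  input=id $  — match id
step 7: stack=$ id  input=$  — error: top is terminal id but lookahead is $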